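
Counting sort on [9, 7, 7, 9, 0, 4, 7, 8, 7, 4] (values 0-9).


Input: [9, 7, 7, 9, 0, 4, 7, 8, 7, 4]
Counts: [1, 0, 0, 0, 2, 0, 0, 4, 1, 2]

Sorted: [0, 4, 4, 7, 7, 7, 7, 8, 9, 9]


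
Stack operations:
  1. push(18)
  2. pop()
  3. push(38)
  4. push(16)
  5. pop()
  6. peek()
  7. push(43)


push(18) -> [18]
pop()->18, []
push(38) -> [38]
push(16) -> [38, 16]
pop()->16, [38]
peek()->38
push(43) -> [38, 43]

Final stack: [38, 43]


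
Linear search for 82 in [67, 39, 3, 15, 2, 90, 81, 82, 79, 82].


i=0: 67!=82
i=1: 39!=82
i=2: 3!=82
i=3: 15!=82
i=4: 2!=82
i=5: 90!=82
i=6: 81!=82
i=7: 82==82 found!

Found at 7, 8 comps


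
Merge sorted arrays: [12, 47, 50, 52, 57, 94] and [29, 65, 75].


Take 12 from A
Take 29 from B
Take 47 from A
Take 50 from A
Take 52 from A
Take 57 from A
Take 65 from B
Take 75 from B

Merged: [12, 29, 47, 50, 52, 57, 65, 75, 94]


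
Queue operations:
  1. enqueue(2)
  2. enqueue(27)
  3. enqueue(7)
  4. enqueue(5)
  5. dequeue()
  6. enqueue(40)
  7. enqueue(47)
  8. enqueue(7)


enqueue(2) -> [2]
enqueue(27) -> [2, 27]
enqueue(7) -> [2, 27, 7]
enqueue(5) -> [2, 27, 7, 5]
dequeue()->2, [27, 7, 5]
enqueue(40) -> [27, 7, 5, 40]
enqueue(47) -> [27, 7, 5, 40, 47]
enqueue(7) -> [27, 7, 5, 40, 47, 7]

Final queue: [27, 7, 5, 40, 47, 7]


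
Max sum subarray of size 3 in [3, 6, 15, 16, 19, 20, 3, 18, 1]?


[0:3]: 24
[1:4]: 37
[2:5]: 50
[3:6]: 55
[4:7]: 42
[5:8]: 41
[6:9]: 22

Max: 55 at [3:6]


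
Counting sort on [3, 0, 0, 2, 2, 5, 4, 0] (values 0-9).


Input: [3, 0, 0, 2, 2, 5, 4, 0]
Counts: [3, 0, 2, 1, 1, 1, 0, 0, 0, 0]

Sorted: [0, 0, 0, 2, 2, 3, 4, 5]


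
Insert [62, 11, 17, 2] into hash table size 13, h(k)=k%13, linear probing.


Insert 62: h=10 -> slot 10
Insert 11: h=11 -> slot 11
Insert 17: h=4 -> slot 4
Insert 2: h=2 -> slot 2

Table: [None, None, 2, None, 17, None, None, None, None, None, 62, 11, None]


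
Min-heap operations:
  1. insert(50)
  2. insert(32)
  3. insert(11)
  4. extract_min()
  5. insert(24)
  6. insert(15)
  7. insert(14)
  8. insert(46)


insert(50) -> [50]
insert(32) -> [32, 50]
insert(11) -> [11, 50, 32]
extract_min()->11, [32, 50]
insert(24) -> [24, 50, 32]
insert(15) -> [15, 24, 32, 50]
insert(14) -> [14, 15, 32, 50, 24]
insert(46) -> [14, 15, 32, 50, 24, 46]

Final heap: [14, 15, 32, 50, 24, 46]


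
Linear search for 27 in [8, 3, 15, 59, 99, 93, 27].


i=0: 8!=27
i=1: 3!=27
i=2: 15!=27
i=3: 59!=27
i=4: 99!=27
i=5: 93!=27
i=6: 27==27 found!

Found at 6, 7 comps


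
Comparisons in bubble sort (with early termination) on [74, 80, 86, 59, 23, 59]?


Algorithm: bubble sort (with early termination)
Input: [74, 80, 86, 59, 23, 59]
Sorted: [23, 59, 59, 74, 80, 86]

15


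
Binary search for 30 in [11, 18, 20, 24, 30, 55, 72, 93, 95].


Step 1: lo=0, hi=8, mid=4, val=30

Found at index 4


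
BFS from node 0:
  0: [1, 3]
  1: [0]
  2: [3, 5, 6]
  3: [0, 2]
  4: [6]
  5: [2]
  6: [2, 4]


Visit 0, enqueue [1, 3]
Visit 1, enqueue []
Visit 3, enqueue [2]
Visit 2, enqueue [5, 6]
Visit 5, enqueue []
Visit 6, enqueue [4]
Visit 4, enqueue []

BFS order: [0, 1, 3, 2, 5, 6, 4]


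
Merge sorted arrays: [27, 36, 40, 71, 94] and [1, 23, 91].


Take 1 from B
Take 23 from B
Take 27 from A
Take 36 from A
Take 40 from A
Take 71 from A
Take 91 from B

Merged: [1, 23, 27, 36, 40, 71, 91, 94]


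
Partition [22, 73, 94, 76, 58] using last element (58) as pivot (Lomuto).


Pivot: 58
  22 <= 58: advance i (no swap)
Place pivot at 1: [22, 58, 94, 76, 73]

Partitioned: [22, 58, 94, 76, 73]


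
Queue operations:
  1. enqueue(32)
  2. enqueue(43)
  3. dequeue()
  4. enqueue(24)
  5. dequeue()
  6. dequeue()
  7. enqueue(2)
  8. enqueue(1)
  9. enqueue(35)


enqueue(32) -> [32]
enqueue(43) -> [32, 43]
dequeue()->32, [43]
enqueue(24) -> [43, 24]
dequeue()->43, [24]
dequeue()->24, []
enqueue(2) -> [2]
enqueue(1) -> [2, 1]
enqueue(35) -> [2, 1, 35]

Final queue: [2, 1, 35]


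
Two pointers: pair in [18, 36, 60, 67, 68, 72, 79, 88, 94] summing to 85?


lo=0(18)+hi=8(94)=112
lo=0(18)+hi=7(88)=106
lo=0(18)+hi=6(79)=97
lo=0(18)+hi=5(72)=90
lo=0(18)+hi=4(68)=86
lo=0(18)+hi=3(67)=85

Yes: 18+67=85


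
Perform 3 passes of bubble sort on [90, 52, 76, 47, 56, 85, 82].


Initial: [90, 52, 76, 47, 56, 85, 82]
Pass 1: [52, 76, 47, 56, 85, 82, 90] (6 swaps)
Pass 2: [52, 47, 56, 76, 82, 85, 90] (3 swaps)
Pass 3: [47, 52, 56, 76, 82, 85, 90] (1 swaps)

After 3 passes: [47, 52, 56, 76, 82, 85, 90]


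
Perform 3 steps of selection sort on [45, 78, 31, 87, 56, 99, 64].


Initial: [45, 78, 31, 87, 56, 99, 64]
Step 1: min=31 at 2
  Swap: [31, 78, 45, 87, 56, 99, 64]
Step 2: min=45 at 2
  Swap: [31, 45, 78, 87, 56, 99, 64]
Step 3: min=56 at 4
  Swap: [31, 45, 56, 87, 78, 99, 64]

After 3 steps: [31, 45, 56, 87, 78, 99, 64]


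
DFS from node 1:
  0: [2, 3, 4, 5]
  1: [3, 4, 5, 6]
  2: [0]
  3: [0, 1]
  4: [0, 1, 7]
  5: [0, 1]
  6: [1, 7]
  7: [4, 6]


Visit 1, push [6, 5, 4, 3]
Visit 3, push [0]
Visit 0, push [5, 4, 2]
Visit 2, push []
Visit 4, push [7]
Visit 7, push [6]
Visit 6, push []
Visit 5, push []

DFS order: [1, 3, 0, 2, 4, 7, 6, 5]


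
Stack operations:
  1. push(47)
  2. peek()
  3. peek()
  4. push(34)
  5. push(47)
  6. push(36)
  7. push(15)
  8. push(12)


push(47) -> [47]
peek()->47
peek()->47
push(34) -> [47, 34]
push(47) -> [47, 34, 47]
push(36) -> [47, 34, 47, 36]
push(15) -> [47, 34, 47, 36, 15]
push(12) -> [47, 34, 47, 36, 15, 12]

Final stack: [47, 34, 47, 36, 15, 12]


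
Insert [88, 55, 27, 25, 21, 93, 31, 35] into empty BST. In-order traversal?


Insert 88: root
Insert 55: L from 88
Insert 27: L from 88 -> L from 55
Insert 25: L from 88 -> L from 55 -> L from 27
Insert 21: L from 88 -> L from 55 -> L from 27 -> L from 25
Insert 93: R from 88
Insert 31: L from 88 -> L from 55 -> R from 27
Insert 35: L from 88 -> L from 55 -> R from 27 -> R from 31

In-order: [21, 25, 27, 31, 35, 55, 88, 93]


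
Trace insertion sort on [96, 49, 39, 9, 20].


Initial: [96, 49, 39, 9, 20]
Insert 49: [49, 96, 39, 9, 20]
Insert 39: [39, 49, 96, 9, 20]
Insert 9: [9, 39, 49, 96, 20]
Insert 20: [9, 20, 39, 49, 96]

Sorted: [9, 20, 39, 49, 96]


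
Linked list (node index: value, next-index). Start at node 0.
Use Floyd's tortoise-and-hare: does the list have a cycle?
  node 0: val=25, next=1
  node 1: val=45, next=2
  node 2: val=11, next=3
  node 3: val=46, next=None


Floyd's tortoise (slow, +1) and hare (fast, +2):
  init: slow=0, fast=0
  step 1: slow=1, fast=2
  step 2: fast 2->3->None, no cycle

Cycle: no


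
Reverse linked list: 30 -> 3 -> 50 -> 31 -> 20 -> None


Step 1: curr=30, set curr.next=prev(None) | reversed so far: 30
Step 2: curr=3, set curr.next=prev(30) | reversed so far: 3 -> 30
Step 3: curr=50, set curr.next=prev(3) | reversed so far: 50 -> 3 -> 30
Step 4: curr=31, set curr.next=prev(50) | reversed so far: 31 -> 50 -> 3 -> 30
Step 5: curr=20, set curr.next=prev(31) | reversed so far: 20 -> 31 -> 50 -> 3 -> 30

20 -> 31 -> 50 -> 3 -> 30 -> None


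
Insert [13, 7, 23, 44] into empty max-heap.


Insert 13: [13]
Insert 7: [13, 7]
Insert 23: [23, 7, 13]
Insert 44: [44, 23, 13, 7]

Final heap: [44, 23, 13, 7]


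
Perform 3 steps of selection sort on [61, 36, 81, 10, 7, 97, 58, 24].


Initial: [61, 36, 81, 10, 7, 97, 58, 24]
Step 1: min=7 at 4
  Swap: [7, 36, 81, 10, 61, 97, 58, 24]
Step 2: min=10 at 3
  Swap: [7, 10, 81, 36, 61, 97, 58, 24]
Step 3: min=24 at 7
  Swap: [7, 10, 24, 36, 61, 97, 58, 81]

After 3 steps: [7, 10, 24, 36, 61, 97, 58, 81]


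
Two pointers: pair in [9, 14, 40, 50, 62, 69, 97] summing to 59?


lo=0(9)+hi=6(97)=106
lo=0(9)+hi=5(69)=78
lo=0(9)+hi=4(62)=71
lo=0(9)+hi=3(50)=59

Yes: 9+50=59


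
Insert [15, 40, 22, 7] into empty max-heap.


Insert 15: [15]
Insert 40: [40, 15]
Insert 22: [40, 15, 22]
Insert 7: [40, 15, 22, 7]

Final heap: [40, 15, 22, 7]


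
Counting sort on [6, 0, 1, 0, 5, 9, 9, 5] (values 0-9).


Input: [6, 0, 1, 0, 5, 9, 9, 5]
Counts: [2, 1, 0, 0, 0, 2, 1, 0, 0, 2]

Sorted: [0, 0, 1, 5, 5, 6, 9, 9]


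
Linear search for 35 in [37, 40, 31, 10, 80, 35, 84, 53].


i=0: 37!=35
i=1: 40!=35
i=2: 31!=35
i=3: 10!=35
i=4: 80!=35
i=5: 35==35 found!

Found at 5, 6 comps


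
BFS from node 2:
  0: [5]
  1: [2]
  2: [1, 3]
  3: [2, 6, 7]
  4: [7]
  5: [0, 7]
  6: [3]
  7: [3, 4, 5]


Visit 2, enqueue [1, 3]
Visit 1, enqueue []
Visit 3, enqueue [6, 7]
Visit 6, enqueue []
Visit 7, enqueue [4, 5]
Visit 4, enqueue []
Visit 5, enqueue [0]
Visit 0, enqueue []

BFS order: [2, 1, 3, 6, 7, 4, 5, 0]


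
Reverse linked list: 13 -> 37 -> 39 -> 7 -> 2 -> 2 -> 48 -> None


Step 1: curr=13, set curr.next=prev(None) | reversed so far: 13
Step 2: curr=37, set curr.next=prev(13) | reversed so far: 37 -> 13
Step 3: curr=39, set curr.next=prev(37) | reversed so far: 39 -> 37 -> 13
Step 4: curr=7, set curr.next=prev(39) | reversed so far: 7 -> 39 -> 37 -> 13
Step 5: curr=2, set curr.next=prev(7) | reversed so far: 2 -> 7 -> 39 -> 37 -> 13
Step 6: curr=2, set curr.next=prev(2) | reversed so far: 2 -> 2 -> 7 -> 39 -> 37 -> 13
Step 7: curr=48, set curr.next=prev(2) | reversed so far: 48 -> 2 -> 2 -> 7 -> 39 -> 37 -> 13

48 -> 2 -> 2 -> 7 -> 39 -> 37 -> 13 -> None


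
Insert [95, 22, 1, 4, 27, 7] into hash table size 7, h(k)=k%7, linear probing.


Insert 95: h=4 -> slot 4
Insert 22: h=1 -> slot 1
Insert 1: h=1, 1 probes -> slot 2
Insert 4: h=4, 1 probes -> slot 5
Insert 27: h=6 -> slot 6
Insert 7: h=0 -> slot 0

Table: [7, 22, 1, None, 95, 4, 27]


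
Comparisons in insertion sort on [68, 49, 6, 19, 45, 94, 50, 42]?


Algorithm: insertion sort
Input: [68, 49, 6, 19, 45, 94, 50, 42]
Sorted: [6, 19, 42, 45, 49, 50, 68, 94]

19


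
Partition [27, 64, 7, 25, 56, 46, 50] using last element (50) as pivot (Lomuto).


Pivot: 50
  27 <= 50: advance i (no swap)
  7 <= 50: swap -> [27, 7, 64, 25, 56, 46, 50]
  25 <= 50: swap -> [27, 7, 25, 64, 56, 46, 50]
  46 <= 50: swap -> [27, 7, 25, 46, 56, 64, 50]
Place pivot at 4: [27, 7, 25, 46, 50, 64, 56]

Partitioned: [27, 7, 25, 46, 50, 64, 56]


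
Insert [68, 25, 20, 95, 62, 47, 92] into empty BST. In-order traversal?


Insert 68: root
Insert 25: L from 68
Insert 20: L from 68 -> L from 25
Insert 95: R from 68
Insert 62: L from 68 -> R from 25
Insert 47: L from 68 -> R from 25 -> L from 62
Insert 92: R from 68 -> L from 95

In-order: [20, 25, 47, 62, 68, 92, 95]


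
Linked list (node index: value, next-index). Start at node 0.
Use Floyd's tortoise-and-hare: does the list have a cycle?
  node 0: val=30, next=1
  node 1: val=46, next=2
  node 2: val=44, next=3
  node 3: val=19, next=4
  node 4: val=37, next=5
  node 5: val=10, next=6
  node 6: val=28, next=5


Floyd's tortoise (slow, +1) and hare (fast, +2):
  init: slow=0, fast=0
  step 1: slow=1, fast=2
  step 2: slow=2, fast=4
  step 3: slow=3, fast=6
  step 4: slow=4, fast=6
  step 5: slow=5, fast=6
  step 6: slow=6, fast=6
  slow == fast at node 6: cycle detected

Cycle: yes


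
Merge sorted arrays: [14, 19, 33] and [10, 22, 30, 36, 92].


Take 10 from B
Take 14 from A
Take 19 from A
Take 22 from B
Take 30 from B
Take 33 from A

Merged: [10, 14, 19, 22, 30, 33, 36, 92]


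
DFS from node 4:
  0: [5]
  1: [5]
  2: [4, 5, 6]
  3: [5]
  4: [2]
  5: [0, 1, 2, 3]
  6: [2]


Visit 4, push [2]
Visit 2, push [6, 5]
Visit 5, push [3, 1, 0]
Visit 0, push []
Visit 1, push []
Visit 3, push []
Visit 6, push []

DFS order: [4, 2, 5, 0, 1, 3, 6]


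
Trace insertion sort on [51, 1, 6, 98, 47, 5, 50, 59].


Initial: [51, 1, 6, 98, 47, 5, 50, 59]
Insert 1: [1, 51, 6, 98, 47, 5, 50, 59]
Insert 6: [1, 6, 51, 98, 47, 5, 50, 59]
Insert 98: [1, 6, 51, 98, 47, 5, 50, 59]
Insert 47: [1, 6, 47, 51, 98, 5, 50, 59]
Insert 5: [1, 5, 6, 47, 51, 98, 50, 59]
Insert 50: [1, 5, 6, 47, 50, 51, 98, 59]
Insert 59: [1, 5, 6, 47, 50, 51, 59, 98]

Sorted: [1, 5, 6, 47, 50, 51, 59, 98]


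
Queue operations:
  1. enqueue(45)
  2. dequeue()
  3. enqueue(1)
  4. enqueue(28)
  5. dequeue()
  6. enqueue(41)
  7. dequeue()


enqueue(45) -> [45]
dequeue()->45, []
enqueue(1) -> [1]
enqueue(28) -> [1, 28]
dequeue()->1, [28]
enqueue(41) -> [28, 41]
dequeue()->28, [41]

Final queue: [41]


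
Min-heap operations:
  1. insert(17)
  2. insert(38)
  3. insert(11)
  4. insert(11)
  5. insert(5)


insert(17) -> [17]
insert(38) -> [17, 38]
insert(11) -> [11, 38, 17]
insert(11) -> [11, 11, 17, 38]
insert(5) -> [5, 11, 17, 38, 11]

Final heap: [5, 11, 17, 38, 11]


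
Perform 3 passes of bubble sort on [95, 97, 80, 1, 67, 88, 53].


Initial: [95, 97, 80, 1, 67, 88, 53]
Pass 1: [95, 80, 1, 67, 88, 53, 97] (5 swaps)
Pass 2: [80, 1, 67, 88, 53, 95, 97] (5 swaps)
Pass 3: [1, 67, 80, 53, 88, 95, 97] (3 swaps)

After 3 passes: [1, 67, 80, 53, 88, 95, 97]


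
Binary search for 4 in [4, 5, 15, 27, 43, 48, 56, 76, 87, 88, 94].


Step 1: lo=0, hi=10, mid=5, val=48
Step 2: lo=0, hi=4, mid=2, val=15
Step 3: lo=0, hi=1, mid=0, val=4

Found at index 0


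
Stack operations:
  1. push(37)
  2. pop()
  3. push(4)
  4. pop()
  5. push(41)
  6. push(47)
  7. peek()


push(37) -> [37]
pop()->37, []
push(4) -> [4]
pop()->4, []
push(41) -> [41]
push(47) -> [41, 47]
peek()->47

Final stack: [41, 47]


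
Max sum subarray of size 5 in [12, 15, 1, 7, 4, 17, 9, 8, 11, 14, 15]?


[0:5]: 39
[1:6]: 44
[2:7]: 38
[3:8]: 45
[4:9]: 49
[5:10]: 59
[6:11]: 57

Max: 59 at [5:10]


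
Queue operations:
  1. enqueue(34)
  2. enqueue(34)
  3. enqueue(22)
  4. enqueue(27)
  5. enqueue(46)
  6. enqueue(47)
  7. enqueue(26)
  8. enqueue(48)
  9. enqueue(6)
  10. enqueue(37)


enqueue(34) -> [34]
enqueue(34) -> [34, 34]
enqueue(22) -> [34, 34, 22]
enqueue(27) -> [34, 34, 22, 27]
enqueue(46) -> [34, 34, 22, 27, 46]
enqueue(47) -> [34, 34, 22, 27, 46, 47]
enqueue(26) -> [34, 34, 22, 27, 46, 47, 26]
enqueue(48) -> [34, 34, 22, 27, 46, 47, 26, 48]
enqueue(6) -> [34, 34, 22, 27, 46, 47, 26, 48, 6]
enqueue(37) -> [34, 34, 22, 27, 46, 47, 26, 48, 6, 37]

Final queue: [34, 34, 22, 27, 46, 47, 26, 48, 6, 37]


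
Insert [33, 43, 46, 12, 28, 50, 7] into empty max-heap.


Insert 33: [33]
Insert 43: [43, 33]
Insert 46: [46, 33, 43]
Insert 12: [46, 33, 43, 12]
Insert 28: [46, 33, 43, 12, 28]
Insert 50: [50, 33, 46, 12, 28, 43]
Insert 7: [50, 33, 46, 12, 28, 43, 7]

Final heap: [50, 33, 46, 12, 28, 43, 7]


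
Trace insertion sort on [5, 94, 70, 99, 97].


Initial: [5, 94, 70, 99, 97]
Insert 94: [5, 94, 70, 99, 97]
Insert 70: [5, 70, 94, 99, 97]
Insert 99: [5, 70, 94, 99, 97]
Insert 97: [5, 70, 94, 97, 99]

Sorted: [5, 70, 94, 97, 99]


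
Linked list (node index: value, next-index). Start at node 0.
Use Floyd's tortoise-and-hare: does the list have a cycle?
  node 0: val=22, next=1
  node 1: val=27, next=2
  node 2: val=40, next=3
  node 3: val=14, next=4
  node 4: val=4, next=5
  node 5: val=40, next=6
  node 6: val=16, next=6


Floyd's tortoise (slow, +1) and hare (fast, +2):
  init: slow=0, fast=0
  step 1: slow=1, fast=2
  step 2: slow=2, fast=4
  step 3: slow=3, fast=6
  step 4: slow=4, fast=6
  step 5: slow=5, fast=6
  step 6: slow=6, fast=6
  slow == fast at node 6: cycle detected

Cycle: yes


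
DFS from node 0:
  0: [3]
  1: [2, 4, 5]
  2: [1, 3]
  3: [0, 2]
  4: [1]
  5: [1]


Visit 0, push [3]
Visit 3, push [2]
Visit 2, push [1]
Visit 1, push [5, 4]
Visit 4, push []
Visit 5, push []

DFS order: [0, 3, 2, 1, 4, 5]


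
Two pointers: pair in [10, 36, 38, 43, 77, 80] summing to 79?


lo=0(10)+hi=5(80)=90
lo=0(10)+hi=4(77)=87
lo=0(10)+hi=3(43)=53
lo=1(36)+hi=3(43)=79

Yes: 36+43=79


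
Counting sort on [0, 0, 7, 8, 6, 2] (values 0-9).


Input: [0, 0, 7, 8, 6, 2]
Counts: [2, 0, 1, 0, 0, 0, 1, 1, 1, 0]

Sorted: [0, 0, 2, 6, 7, 8]


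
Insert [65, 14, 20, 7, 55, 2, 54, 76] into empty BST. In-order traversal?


Insert 65: root
Insert 14: L from 65
Insert 20: L from 65 -> R from 14
Insert 7: L from 65 -> L from 14
Insert 55: L from 65 -> R from 14 -> R from 20
Insert 2: L from 65 -> L from 14 -> L from 7
Insert 54: L from 65 -> R from 14 -> R from 20 -> L from 55
Insert 76: R from 65

In-order: [2, 7, 14, 20, 54, 55, 65, 76]


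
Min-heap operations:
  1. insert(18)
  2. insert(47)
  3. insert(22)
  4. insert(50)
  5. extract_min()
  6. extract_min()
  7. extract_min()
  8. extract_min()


insert(18) -> [18]
insert(47) -> [18, 47]
insert(22) -> [18, 47, 22]
insert(50) -> [18, 47, 22, 50]
extract_min()->18, [22, 47, 50]
extract_min()->22, [47, 50]
extract_min()->47, [50]
extract_min()->50, []

Final heap: []


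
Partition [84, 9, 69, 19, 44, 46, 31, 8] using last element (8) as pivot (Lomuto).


Pivot: 8
Place pivot at 0: [8, 9, 69, 19, 44, 46, 31, 84]

Partitioned: [8, 9, 69, 19, 44, 46, 31, 84]


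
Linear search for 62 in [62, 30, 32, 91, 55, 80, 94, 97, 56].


i=0: 62==62 found!

Found at 0, 1 comps


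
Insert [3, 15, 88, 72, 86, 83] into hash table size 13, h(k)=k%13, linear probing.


Insert 3: h=3 -> slot 3
Insert 15: h=2 -> slot 2
Insert 88: h=10 -> slot 10
Insert 72: h=7 -> slot 7
Insert 86: h=8 -> slot 8
Insert 83: h=5 -> slot 5

Table: [None, None, 15, 3, None, 83, None, 72, 86, None, 88, None, None]


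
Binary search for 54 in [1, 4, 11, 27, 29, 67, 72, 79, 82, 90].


Step 1: lo=0, hi=9, mid=4, val=29
Step 2: lo=5, hi=9, mid=7, val=79
Step 3: lo=5, hi=6, mid=5, val=67

Not found


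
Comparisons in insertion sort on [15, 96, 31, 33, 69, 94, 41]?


Algorithm: insertion sort
Input: [15, 96, 31, 33, 69, 94, 41]
Sorted: [15, 31, 33, 41, 69, 94, 96]

13


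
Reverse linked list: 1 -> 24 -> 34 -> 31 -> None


Step 1: curr=1, set curr.next=prev(None) | reversed so far: 1
Step 2: curr=24, set curr.next=prev(1) | reversed so far: 24 -> 1
Step 3: curr=34, set curr.next=prev(24) | reversed so far: 34 -> 24 -> 1
Step 4: curr=31, set curr.next=prev(34) | reversed so far: 31 -> 34 -> 24 -> 1

31 -> 34 -> 24 -> 1 -> None


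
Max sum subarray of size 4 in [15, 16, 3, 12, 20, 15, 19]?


[0:4]: 46
[1:5]: 51
[2:6]: 50
[3:7]: 66

Max: 66 at [3:7]


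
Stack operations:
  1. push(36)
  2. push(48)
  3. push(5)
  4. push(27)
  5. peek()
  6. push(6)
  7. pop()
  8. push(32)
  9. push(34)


push(36) -> [36]
push(48) -> [36, 48]
push(5) -> [36, 48, 5]
push(27) -> [36, 48, 5, 27]
peek()->27
push(6) -> [36, 48, 5, 27, 6]
pop()->6, [36, 48, 5, 27]
push(32) -> [36, 48, 5, 27, 32]
push(34) -> [36, 48, 5, 27, 32, 34]

Final stack: [36, 48, 5, 27, 32, 34]


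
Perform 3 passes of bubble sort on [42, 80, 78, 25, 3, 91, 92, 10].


Initial: [42, 80, 78, 25, 3, 91, 92, 10]
Pass 1: [42, 78, 25, 3, 80, 91, 10, 92] (4 swaps)
Pass 2: [42, 25, 3, 78, 80, 10, 91, 92] (3 swaps)
Pass 3: [25, 3, 42, 78, 10, 80, 91, 92] (3 swaps)

After 3 passes: [25, 3, 42, 78, 10, 80, 91, 92]


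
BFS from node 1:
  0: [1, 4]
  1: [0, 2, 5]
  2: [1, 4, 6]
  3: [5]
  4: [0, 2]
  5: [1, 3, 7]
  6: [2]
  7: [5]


Visit 1, enqueue [0, 2, 5]
Visit 0, enqueue [4]
Visit 2, enqueue [6]
Visit 5, enqueue [3, 7]
Visit 4, enqueue []
Visit 6, enqueue []
Visit 3, enqueue []
Visit 7, enqueue []

BFS order: [1, 0, 2, 5, 4, 6, 3, 7]


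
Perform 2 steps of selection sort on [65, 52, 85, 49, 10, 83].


Initial: [65, 52, 85, 49, 10, 83]
Step 1: min=10 at 4
  Swap: [10, 52, 85, 49, 65, 83]
Step 2: min=49 at 3
  Swap: [10, 49, 85, 52, 65, 83]

After 2 steps: [10, 49, 85, 52, 65, 83]


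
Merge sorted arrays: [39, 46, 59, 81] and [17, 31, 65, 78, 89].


Take 17 from B
Take 31 from B
Take 39 from A
Take 46 from A
Take 59 from A
Take 65 from B
Take 78 from B
Take 81 from A

Merged: [17, 31, 39, 46, 59, 65, 78, 81, 89]


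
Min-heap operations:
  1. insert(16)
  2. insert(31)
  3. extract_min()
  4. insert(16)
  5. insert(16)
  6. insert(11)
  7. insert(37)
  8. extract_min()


insert(16) -> [16]
insert(31) -> [16, 31]
extract_min()->16, [31]
insert(16) -> [16, 31]
insert(16) -> [16, 31, 16]
insert(11) -> [11, 16, 16, 31]
insert(37) -> [11, 16, 16, 31, 37]
extract_min()->11, [16, 16, 37, 31]

Final heap: [16, 16, 37, 31]


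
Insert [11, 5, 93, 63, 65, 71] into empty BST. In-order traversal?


Insert 11: root
Insert 5: L from 11
Insert 93: R from 11
Insert 63: R from 11 -> L from 93
Insert 65: R from 11 -> L from 93 -> R from 63
Insert 71: R from 11 -> L from 93 -> R from 63 -> R from 65

In-order: [5, 11, 63, 65, 71, 93]


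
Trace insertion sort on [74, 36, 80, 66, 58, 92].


Initial: [74, 36, 80, 66, 58, 92]
Insert 36: [36, 74, 80, 66, 58, 92]
Insert 80: [36, 74, 80, 66, 58, 92]
Insert 66: [36, 66, 74, 80, 58, 92]
Insert 58: [36, 58, 66, 74, 80, 92]
Insert 92: [36, 58, 66, 74, 80, 92]

Sorted: [36, 58, 66, 74, 80, 92]


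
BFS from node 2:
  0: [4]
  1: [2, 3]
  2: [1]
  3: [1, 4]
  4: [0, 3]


Visit 2, enqueue [1]
Visit 1, enqueue [3]
Visit 3, enqueue [4]
Visit 4, enqueue [0]
Visit 0, enqueue []

BFS order: [2, 1, 3, 4, 0]


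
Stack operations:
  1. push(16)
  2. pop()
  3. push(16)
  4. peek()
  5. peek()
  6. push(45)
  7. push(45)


push(16) -> [16]
pop()->16, []
push(16) -> [16]
peek()->16
peek()->16
push(45) -> [16, 45]
push(45) -> [16, 45, 45]

Final stack: [16, 45, 45]


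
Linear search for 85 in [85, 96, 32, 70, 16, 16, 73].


i=0: 85==85 found!

Found at 0, 1 comps


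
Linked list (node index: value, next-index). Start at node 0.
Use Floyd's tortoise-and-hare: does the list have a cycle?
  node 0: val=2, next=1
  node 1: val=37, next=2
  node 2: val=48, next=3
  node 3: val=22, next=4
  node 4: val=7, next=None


Floyd's tortoise (slow, +1) and hare (fast, +2):
  init: slow=0, fast=0
  step 1: slow=1, fast=2
  step 2: slow=2, fast=4
  step 3: fast -> None, no cycle

Cycle: no


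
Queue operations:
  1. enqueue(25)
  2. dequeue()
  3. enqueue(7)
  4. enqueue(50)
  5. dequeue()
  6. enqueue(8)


enqueue(25) -> [25]
dequeue()->25, []
enqueue(7) -> [7]
enqueue(50) -> [7, 50]
dequeue()->7, [50]
enqueue(8) -> [50, 8]

Final queue: [50, 8]


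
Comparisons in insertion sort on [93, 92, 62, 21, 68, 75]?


Algorithm: insertion sort
Input: [93, 92, 62, 21, 68, 75]
Sorted: [21, 62, 68, 75, 92, 93]

12


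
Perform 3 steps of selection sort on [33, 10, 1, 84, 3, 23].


Initial: [33, 10, 1, 84, 3, 23]
Step 1: min=1 at 2
  Swap: [1, 10, 33, 84, 3, 23]
Step 2: min=3 at 4
  Swap: [1, 3, 33, 84, 10, 23]
Step 3: min=10 at 4
  Swap: [1, 3, 10, 84, 33, 23]

After 3 steps: [1, 3, 10, 84, 33, 23]


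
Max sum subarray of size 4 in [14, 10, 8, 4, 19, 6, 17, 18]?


[0:4]: 36
[1:5]: 41
[2:6]: 37
[3:7]: 46
[4:8]: 60

Max: 60 at [4:8]


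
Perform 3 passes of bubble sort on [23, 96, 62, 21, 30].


Initial: [23, 96, 62, 21, 30]
Pass 1: [23, 62, 21, 30, 96] (3 swaps)
Pass 2: [23, 21, 30, 62, 96] (2 swaps)
Pass 3: [21, 23, 30, 62, 96] (1 swaps)

After 3 passes: [21, 23, 30, 62, 96]


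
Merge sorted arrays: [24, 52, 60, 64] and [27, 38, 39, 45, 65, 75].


Take 24 from A
Take 27 from B
Take 38 from B
Take 39 from B
Take 45 from B
Take 52 from A
Take 60 from A
Take 64 from A

Merged: [24, 27, 38, 39, 45, 52, 60, 64, 65, 75]


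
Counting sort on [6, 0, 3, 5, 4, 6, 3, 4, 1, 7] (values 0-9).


Input: [6, 0, 3, 5, 4, 6, 3, 4, 1, 7]
Counts: [1, 1, 0, 2, 2, 1, 2, 1, 0, 0]

Sorted: [0, 1, 3, 3, 4, 4, 5, 6, 6, 7]


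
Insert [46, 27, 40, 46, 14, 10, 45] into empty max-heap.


Insert 46: [46]
Insert 27: [46, 27]
Insert 40: [46, 27, 40]
Insert 46: [46, 46, 40, 27]
Insert 14: [46, 46, 40, 27, 14]
Insert 10: [46, 46, 40, 27, 14, 10]
Insert 45: [46, 46, 45, 27, 14, 10, 40]

Final heap: [46, 46, 45, 27, 14, 10, 40]


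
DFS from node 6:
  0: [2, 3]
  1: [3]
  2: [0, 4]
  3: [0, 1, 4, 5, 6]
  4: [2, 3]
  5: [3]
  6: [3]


Visit 6, push [3]
Visit 3, push [5, 4, 1, 0]
Visit 0, push [2]
Visit 2, push [4]
Visit 4, push []
Visit 1, push []
Visit 5, push []

DFS order: [6, 3, 0, 2, 4, 1, 5]


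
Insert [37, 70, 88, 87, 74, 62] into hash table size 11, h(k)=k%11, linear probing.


Insert 37: h=4 -> slot 4
Insert 70: h=4, 1 probes -> slot 5
Insert 88: h=0 -> slot 0
Insert 87: h=10 -> slot 10
Insert 74: h=8 -> slot 8
Insert 62: h=7 -> slot 7

Table: [88, None, None, None, 37, 70, None, 62, 74, None, 87]


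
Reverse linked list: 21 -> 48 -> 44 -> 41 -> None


Step 1: curr=21, set curr.next=prev(None) | reversed so far: 21
Step 2: curr=48, set curr.next=prev(21) | reversed so far: 48 -> 21
Step 3: curr=44, set curr.next=prev(48) | reversed so far: 44 -> 48 -> 21
Step 4: curr=41, set curr.next=prev(44) | reversed so far: 41 -> 44 -> 48 -> 21

41 -> 44 -> 48 -> 21 -> None


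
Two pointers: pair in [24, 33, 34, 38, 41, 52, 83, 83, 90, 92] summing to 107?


lo=0(24)+hi=9(92)=116
lo=0(24)+hi=8(90)=114
lo=0(24)+hi=7(83)=107

Yes: 24+83=107


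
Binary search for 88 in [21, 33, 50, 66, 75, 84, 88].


Step 1: lo=0, hi=6, mid=3, val=66
Step 2: lo=4, hi=6, mid=5, val=84
Step 3: lo=6, hi=6, mid=6, val=88

Found at index 6


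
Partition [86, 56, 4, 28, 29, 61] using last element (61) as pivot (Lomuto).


Pivot: 61
  56 <= 61: swap -> [56, 86, 4, 28, 29, 61]
  4 <= 61: swap -> [56, 4, 86, 28, 29, 61]
  28 <= 61: swap -> [56, 4, 28, 86, 29, 61]
  29 <= 61: swap -> [56, 4, 28, 29, 86, 61]
Place pivot at 4: [56, 4, 28, 29, 61, 86]

Partitioned: [56, 4, 28, 29, 61, 86]


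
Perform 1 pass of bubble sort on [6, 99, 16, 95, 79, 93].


Initial: [6, 99, 16, 95, 79, 93]
Pass 1: [6, 16, 95, 79, 93, 99] (4 swaps)

After 1 pass: [6, 16, 95, 79, 93, 99]


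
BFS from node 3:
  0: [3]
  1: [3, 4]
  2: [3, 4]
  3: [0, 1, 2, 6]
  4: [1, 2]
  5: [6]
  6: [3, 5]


Visit 3, enqueue [0, 1, 2, 6]
Visit 0, enqueue []
Visit 1, enqueue [4]
Visit 2, enqueue []
Visit 6, enqueue [5]
Visit 4, enqueue []
Visit 5, enqueue []

BFS order: [3, 0, 1, 2, 6, 4, 5]


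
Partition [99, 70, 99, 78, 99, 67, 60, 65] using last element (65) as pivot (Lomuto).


Pivot: 65
  60 <= 65: swap -> [60, 70, 99, 78, 99, 67, 99, 65]
Place pivot at 1: [60, 65, 99, 78, 99, 67, 99, 70]

Partitioned: [60, 65, 99, 78, 99, 67, 99, 70]


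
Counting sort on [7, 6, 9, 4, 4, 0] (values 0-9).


Input: [7, 6, 9, 4, 4, 0]
Counts: [1, 0, 0, 0, 2, 0, 1, 1, 0, 1]

Sorted: [0, 4, 4, 6, 7, 9]


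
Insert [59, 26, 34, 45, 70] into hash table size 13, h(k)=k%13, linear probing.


Insert 59: h=7 -> slot 7
Insert 26: h=0 -> slot 0
Insert 34: h=8 -> slot 8
Insert 45: h=6 -> slot 6
Insert 70: h=5 -> slot 5

Table: [26, None, None, None, None, 70, 45, 59, 34, None, None, None, None]


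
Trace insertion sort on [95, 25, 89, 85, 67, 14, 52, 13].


Initial: [95, 25, 89, 85, 67, 14, 52, 13]
Insert 25: [25, 95, 89, 85, 67, 14, 52, 13]
Insert 89: [25, 89, 95, 85, 67, 14, 52, 13]
Insert 85: [25, 85, 89, 95, 67, 14, 52, 13]
Insert 67: [25, 67, 85, 89, 95, 14, 52, 13]
Insert 14: [14, 25, 67, 85, 89, 95, 52, 13]
Insert 52: [14, 25, 52, 67, 85, 89, 95, 13]
Insert 13: [13, 14, 25, 52, 67, 85, 89, 95]

Sorted: [13, 14, 25, 52, 67, 85, 89, 95]


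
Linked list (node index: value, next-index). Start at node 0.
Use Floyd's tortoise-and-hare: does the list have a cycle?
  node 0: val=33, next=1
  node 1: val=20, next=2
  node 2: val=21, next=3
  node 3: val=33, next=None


Floyd's tortoise (slow, +1) and hare (fast, +2):
  init: slow=0, fast=0
  step 1: slow=1, fast=2
  step 2: fast 2->3->None, no cycle

Cycle: no


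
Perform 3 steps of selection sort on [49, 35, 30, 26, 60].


Initial: [49, 35, 30, 26, 60]
Step 1: min=26 at 3
  Swap: [26, 35, 30, 49, 60]
Step 2: min=30 at 2
  Swap: [26, 30, 35, 49, 60]
Step 3: min=35 at 2
  Swap: [26, 30, 35, 49, 60]

After 3 steps: [26, 30, 35, 49, 60]


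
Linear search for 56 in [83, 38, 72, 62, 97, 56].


i=0: 83!=56
i=1: 38!=56
i=2: 72!=56
i=3: 62!=56
i=4: 97!=56
i=5: 56==56 found!

Found at 5, 6 comps


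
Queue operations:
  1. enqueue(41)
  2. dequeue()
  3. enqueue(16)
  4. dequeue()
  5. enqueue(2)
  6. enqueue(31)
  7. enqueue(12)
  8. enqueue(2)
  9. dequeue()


enqueue(41) -> [41]
dequeue()->41, []
enqueue(16) -> [16]
dequeue()->16, []
enqueue(2) -> [2]
enqueue(31) -> [2, 31]
enqueue(12) -> [2, 31, 12]
enqueue(2) -> [2, 31, 12, 2]
dequeue()->2, [31, 12, 2]

Final queue: [31, 12, 2]


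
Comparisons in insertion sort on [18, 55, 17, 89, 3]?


Algorithm: insertion sort
Input: [18, 55, 17, 89, 3]
Sorted: [3, 17, 18, 55, 89]

8


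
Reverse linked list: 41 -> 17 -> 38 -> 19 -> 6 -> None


Step 1: curr=41, set curr.next=prev(None) | reversed so far: 41
Step 2: curr=17, set curr.next=prev(41) | reversed so far: 17 -> 41
Step 3: curr=38, set curr.next=prev(17) | reversed so far: 38 -> 17 -> 41
Step 4: curr=19, set curr.next=prev(38) | reversed so far: 19 -> 38 -> 17 -> 41
Step 5: curr=6, set curr.next=prev(19) | reversed so far: 6 -> 19 -> 38 -> 17 -> 41

6 -> 19 -> 38 -> 17 -> 41 -> None


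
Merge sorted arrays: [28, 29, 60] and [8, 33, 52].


Take 8 from B
Take 28 from A
Take 29 from A
Take 33 from B
Take 52 from B

Merged: [8, 28, 29, 33, 52, 60]


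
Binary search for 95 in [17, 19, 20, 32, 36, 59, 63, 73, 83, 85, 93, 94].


Step 1: lo=0, hi=11, mid=5, val=59
Step 2: lo=6, hi=11, mid=8, val=83
Step 3: lo=9, hi=11, mid=10, val=93
Step 4: lo=11, hi=11, mid=11, val=94

Not found


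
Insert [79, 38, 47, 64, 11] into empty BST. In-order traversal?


Insert 79: root
Insert 38: L from 79
Insert 47: L from 79 -> R from 38
Insert 64: L from 79 -> R from 38 -> R from 47
Insert 11: L from 79 -> L from 38

In-order: [11, 38, 47, 64, 79]


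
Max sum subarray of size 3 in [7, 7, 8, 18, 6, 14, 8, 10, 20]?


[0:3]: 22
[1:4]: 33
[2:5]: 32
[3:6]: 38
[4:7]: 28
[5:8]: 32
[6:9]: 38

Max: 38 at [3:6]


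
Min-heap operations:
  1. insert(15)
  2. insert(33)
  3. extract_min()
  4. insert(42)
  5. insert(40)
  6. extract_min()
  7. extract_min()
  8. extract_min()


insert(15) -> [15]
insert(33) -> [15, 33]
extract_min()->15, [33]
insert(42) -> [33, 42]
insert(40) -> [33, 42, 40]
extract_min()->33, [40, 42]
extract_min()->40, [42]
extract_min()->42, []

Final heap: []


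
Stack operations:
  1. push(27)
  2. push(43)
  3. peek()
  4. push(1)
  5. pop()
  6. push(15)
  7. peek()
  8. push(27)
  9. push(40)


push(27) -> [27]
push(43) -> [27, 43]
peek()->43
push(1) -> [27, 43, 1]
pop()->1, [27, 43]
push(15) -> [27, 43, 15]
peek()->15
push(27) -> [27, 43, 15, 27]
push(40) -> [27, 43, 15, 27, 40]

Final stack: [27, 43, 15, 27, 40]


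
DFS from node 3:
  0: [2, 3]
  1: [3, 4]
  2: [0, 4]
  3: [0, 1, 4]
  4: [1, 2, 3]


Visit 3, push [4, 1, 0]
Visit 0, push [2]
Visit 2, push [4]
Visit 4, push [1]
Visit 1, push []

DFS order: [3, 0, 2, 4, 1]


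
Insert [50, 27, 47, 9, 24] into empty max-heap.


Insert 50: [50]
Insert 27: [50, 27]
Insert 47: [50, 27, 47]
Insert 9: [50, 27, 47, 9]
Insert 24: [50, 27, 47, 9, 24]

Final heap: [50, 27, 47, 9, 24]


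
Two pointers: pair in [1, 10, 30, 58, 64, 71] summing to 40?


lo=0(1)+hi=5(71)=72
lo=0(1)+hi=4(64)=65
lo=0(1)+hi=3(58)=59
lo=0(1)+hi=2(30)=31
lo=1(10)+hi=2(30)=40

Yes: 10+30=40


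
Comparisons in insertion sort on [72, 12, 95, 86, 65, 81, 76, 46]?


Algorithm: insertion sort
Input: [72, 12, 95, 86, 65, 81, 76, 46]
Sorted: [12, 46, 65, 72, 76, 81, 86, 95]

22


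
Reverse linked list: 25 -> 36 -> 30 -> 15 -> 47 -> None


Step 1: curr=25, set curr.next=prev(None) | reversed so far: 25
Step 2: curr=36, set curr.next=prev(25) | reversed so far: 36 -> 25
Step 3: curr=30, set curr.next=prev(36) | reversed so far: 30 -> 36 -> 25
Step 4: curr=15, set curr.next=prev(30) | reversed so far: 15 -> 30 -> 36 -> 25
Step 5: curr=47, set curr.next=prev(15) | reversed so far: 47 -> 15 -> 30 -> 36 -> 25

47 -> 15 -> 30 -> 36 -> 25 -> None


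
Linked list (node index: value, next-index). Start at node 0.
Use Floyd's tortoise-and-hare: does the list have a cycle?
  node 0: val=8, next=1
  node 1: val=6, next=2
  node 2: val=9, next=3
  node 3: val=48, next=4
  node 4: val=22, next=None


Floyd's tortoise (slow, +1) and hare (fast, +2):
  init: slow=0, fast=0
  step 1: slow=1, fast=2
  step 2: slow=2, fast=4
  step 3: fast -> None, no cycle

Cycle: no


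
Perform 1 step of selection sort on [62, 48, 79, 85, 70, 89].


Initial: [62, 48, 79, 85, 70, 89]
Step 1: min=48 at 1
  Swap: [48, 62, 79, 85, 70, 89]

After 1 step: [48, 62, 79, 85, 70, 89]


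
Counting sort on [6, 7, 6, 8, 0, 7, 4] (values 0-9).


Input: [6, 7, 6, 8, 0, 7, 4]
Counts: [1, 0, 0, 0, 1, 0, 2, 2, 1, 0]

Sorted: [0, 4, 6, 6, 7, 7, 8]


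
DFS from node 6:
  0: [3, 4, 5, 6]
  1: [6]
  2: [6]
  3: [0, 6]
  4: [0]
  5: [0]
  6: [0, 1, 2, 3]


Visit 6, push [3, 2, 1, 0]
Visit 0, push [5, 4, 3]
Visit 3, push []
Visit 4, push []
Visit 5, push []
Visit 1, push []
Visit 2, push []

DFS order: [6, 0, 3, 4, 5, 1, 2]


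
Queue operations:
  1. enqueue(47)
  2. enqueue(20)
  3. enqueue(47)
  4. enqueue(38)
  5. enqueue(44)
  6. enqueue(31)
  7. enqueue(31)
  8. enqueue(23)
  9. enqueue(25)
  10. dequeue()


enqueue(47) -> [47]
enqueue(20) -> [47, 20]
enqueue(47) -> [47, 20, 47]
enqueue(38) -> [47, 20, 47, 38]
enqueue(44) -> [47, 20, 47, 38, 44]
enqueue(31) -> [47, 20, 47, 38, 44, 31]
enqueue(31) -> [47, 20, 47, 38, 44, 31, 31]
enqueue(23) -> [47, 20, 47, 38, 44, 31, 31, 23]
enqueue(25) -> [47, 20, 47, 38, 44, 31, 31, 23, 25]
dequeue()->47, [20, 47, 38, 44, 31, 31, 23, 25]

Final queue: [20, 47, 38, 44, 31, 31, 23, 25]


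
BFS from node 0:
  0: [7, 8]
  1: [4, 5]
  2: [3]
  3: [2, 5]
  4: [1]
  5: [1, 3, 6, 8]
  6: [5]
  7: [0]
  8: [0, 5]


Visit 0, enqueue [7, 8]
Visit 7, enqueue []
Visit 8, enqueue [5]
Visit 5, enqueue [1, 3, 6]
Visit 1, enqueue [4]
Visit 3, enqueue [2]
Visit 6, enqueue []
Visit 4, enqueue []
Visit 2, enqueue []

BFS order: [0, 7, 8, 5, 1, 3, 6, 4, 2]


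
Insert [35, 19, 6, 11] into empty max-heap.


Insert 35: [35]
Insert 19: [35, 19]
Insert 6: [35, 19, 6]
Insert 11: [35, 19, 6, 11]

Final heap: [35, 19, 6, 11]


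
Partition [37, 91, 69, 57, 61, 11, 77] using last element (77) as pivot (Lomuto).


Pivot: 77
  37 <= 77: advance i (no swap)
  69 <= 77: swap -> [37, 69, 91, 57, 61, 11, 77]
  57 <= 77: swap -> [37, 69, 57, 91, 61, 11, 77]
  61 <= 77: swap -> [37, 69, 57, 61, 91, 11, 77]
  11 <= 77: swap -> [37, 69, 57, 61, 11, 91, 77]
Place pivot at 5: [37, 69, 57, 61, 11, 77, 91]

Partitioned: [37, 69, 57, 61, 11, 77, 91]


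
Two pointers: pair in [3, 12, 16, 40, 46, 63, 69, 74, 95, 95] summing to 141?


lo=0(3)+hi=9(95)=98
lo=1(12)+hi=9(95)=107
lo=2(16)+hi=9(95)=111
lo=3(40)+hi=9(95)=135
lo=4(46)+hi=9(95)=141

Yes: 46+95=141


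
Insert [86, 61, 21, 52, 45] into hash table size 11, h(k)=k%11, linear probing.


Insert 86: h=9 -> slot 9
Insert 61: h=6 -> slot 6
Insert 21: h=10 -> slot 10
Insert 52: h=8 -> slot 8
Insert 45: h=1 -> slot 1

Table: [None, 45, None, None, None, None, 61, None, 52, 86, 21]


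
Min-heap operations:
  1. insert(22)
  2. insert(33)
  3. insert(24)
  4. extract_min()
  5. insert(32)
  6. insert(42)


insert(22) -> [22]
insert(33) -> [22, 33]
insert(24) -> [22, 33, 24]
extract_min()->22, [24, 33]
insert(32) -> [24, 33, 32]
insert(42) -> [24, 33, 32, 42]

Final heap: [24, 33, 32, 42]


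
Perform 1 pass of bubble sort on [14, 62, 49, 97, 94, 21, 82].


Initial: [14, 62, 49, 97, 94, 21, 82]
Pass 1: [14, 49, 62, 94, 21, 82, 97] (4 swaps)

After 1 pass: [14, 49, 62, 94, 21, 82, 97]


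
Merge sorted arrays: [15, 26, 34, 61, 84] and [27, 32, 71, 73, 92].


Take 15 from A
Take 26 from A
Take 27 from B
Take 32 from B
Take 34 from A
Take 61 from A
Take 71 from B
Take 73 from B
Take 84 from A

Merged: [15, 26, 27, 32, 34, 61, 71, 73, 84, 92]


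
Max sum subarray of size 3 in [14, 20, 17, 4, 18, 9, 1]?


[0:3]: 51
[1:4]: 41
[2:5]: 39
[3:6]: 31
[4:7]: 28

Max: 51 at [0:3]


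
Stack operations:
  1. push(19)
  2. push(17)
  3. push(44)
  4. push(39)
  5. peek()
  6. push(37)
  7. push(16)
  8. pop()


push(19) -> [19]
push(17) -> [19, 17]
push(44) -> [19, 17, 44]
push(39) -> [19, 17, 44, 39]
peek()->39
push(37) -> [19, 17, 44, 39, 37]
push(16) -> [19, 17, 44, 39, 37, 16]
pop()->16, [19, 17, 44, 39, 37]

Final stack: [19, 17, 44, 39, 37]


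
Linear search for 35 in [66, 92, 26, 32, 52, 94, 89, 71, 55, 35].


i=0: 66!=35
i=1: 92!=35
i=2: 26!=35
i=3: 32!=35
i=4: 52!=35
i=5: 94!=35
i=6: 89!=35
i=7: 71!=35
i=8: 55!=35
i=9: 35==35 found!

Found at 9, 10 comps


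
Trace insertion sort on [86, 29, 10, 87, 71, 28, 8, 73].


Initial: [86, 29, 10, 87, 71, 28, 8, 73]
Insert 29: [29, 86, 10, 87, 71, 28, 8, 73]
Insert 10: [10, 29, 86, 87, 71, 28, 8, 73]
Insert 87: [10, 29, 86, 87, 71, 28, 8, 73]
Insert 71: [10, 29, 71, 86, 87, 28, 8, 73]
Insert 28: [10, 28, 29, 71, 86, 87, 8, 73]
Insert 8: [8, 10, 28, 29, 71, 86, 87, 73]
Insert 73: [8, 10, 28, 29, 71, 73, 86, 87]

Sorted: [8, 10, 28, 29, 71, 73, 86, 87]


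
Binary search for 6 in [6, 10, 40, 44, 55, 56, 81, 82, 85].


Step 1: lo=0, hi=8, mid=4, val=55
Step 2: lo=0, hi=3, mid=1, val=10
Step 3: lo=0, hi=0, mid=0, val=6

Found at index 0


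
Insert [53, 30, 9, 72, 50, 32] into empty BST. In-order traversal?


Insert 53: root
Insert 30: L from 53
Insert 9: L from 53 -> L from 30
Insert 72: R from 53
Insert 50: L from 53 -> R from 30
Insert 32: L from 53 -> R from 30 -> L from 50

In-order: [9, 30, 32, 50, 53, 72]


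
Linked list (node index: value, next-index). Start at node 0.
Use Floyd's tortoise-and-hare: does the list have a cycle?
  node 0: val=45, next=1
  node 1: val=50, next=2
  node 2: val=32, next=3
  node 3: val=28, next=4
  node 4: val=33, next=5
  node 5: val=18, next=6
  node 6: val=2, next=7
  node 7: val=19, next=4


Floyd's tortoise (slow, +1) and hare (fast, +2):
  init: slow=0, fast=0
  step 1: slow=1, fast=2
  step 2: slow=2, fast=4
  step 3: slow=3, fast=6
  step 4: slow=4, fast=4
  slow == fast at node 4: cycle detected

Cycle: yes


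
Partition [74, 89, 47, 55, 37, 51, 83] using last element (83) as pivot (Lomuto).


Pivot: 83
  74 <= 83: advance i (no swap)
  47 <= 83: swap -> [74, 47, 89, 55, 37, 51, 83]
  55 <= 83: swap -> [74, 47, 55, 89, 37, 51, 83]
  37 <= 83: swap -> [74, 47, 55, 37, 89, 51, 83]
  51 <= 83: swap -> [74, 47, 55, 37, 51, 89, 83]
Place pivot at 5: [74, 47, 55, 37, 51, 83, 89]

Partitioned: [74, 47, 55, 37, 51, 83, 89]


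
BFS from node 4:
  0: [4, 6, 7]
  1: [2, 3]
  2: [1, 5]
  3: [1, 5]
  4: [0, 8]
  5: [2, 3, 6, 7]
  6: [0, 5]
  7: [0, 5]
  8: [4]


Visit 4, enqueue [0, 8]
Visit 0, enqueue [6, 7]
Visit 8, enqueue []
Visit 6, enqueue [5]
Visit 7, enqueue []
Visit 5, enqueue [2, 3]
Visit 2, enqueue [1]
Visit 3, enqueue []
Visit 1, enqueue []

BFS order: [4, 0, 8, 6, 7, 5, 2, 3, 1]


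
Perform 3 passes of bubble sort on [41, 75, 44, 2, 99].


Initial: [41, 75, 44, 2, 99]
Pass 1: [41, 44, 2, 75, 99] (2 swaps)
Pass 2: [41, 2, 44, 75, 99] (1 swaps)
Pass 3: [2, 41, 44, 75, 99] (1 swaps)

After 3 passes: [2, 41, 44, 75, 99]


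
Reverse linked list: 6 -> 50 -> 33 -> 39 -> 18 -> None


Step 1: curr=6, set curr.next=prev(None) | reversed so far: 6
Step 2: curr=50, set curr.next=prev(6) | reversed so far: 50 -> 6
Step 3: curr=33, set curr.next=prev(50) | reversed so far: 33 -> 50 -> 6
Step 4: curr=39, set curr.next=prev(33) | reversed so far: 39 -> 33 -> 50 -> 6
Step 5: curr=18, set curr.next=prev(39) | reversed so far: 18 -> 39 -> 33 -> 50 -> 6

18 -> 39 -> 33 -> 50 -> 6 -> None


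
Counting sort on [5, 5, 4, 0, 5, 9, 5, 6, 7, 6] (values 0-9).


Input: [5, 5, 4, 0, 5, 9, 5, 6, 7, 6]
Counts: [1, 0, 0, 0, 1, 4, 2, 1, 0, 1]

Sorted: [0, 4, 5, 5, 5, 5, 6, 6, 7, 9]


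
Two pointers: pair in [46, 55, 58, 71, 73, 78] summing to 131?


lo=0(46)+hi=5(78)=124
lo=1(55)+hi=5(78)=133
lo=1(55)+hi=4(73)=128
lo=2(58)+hi=4(73)=131

Yes: 58+73=131


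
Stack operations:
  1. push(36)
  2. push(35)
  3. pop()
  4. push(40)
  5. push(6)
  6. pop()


push(36) -> [36]
push(35) -> [36, 35]
pop()->35, [36]
push(40) -> [36, 40]
push(6) -> [36, 40, 6]
pop()->6, [36, 40]

Final stack: [36, 40]


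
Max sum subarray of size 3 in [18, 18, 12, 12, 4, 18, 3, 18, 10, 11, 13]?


[0:3]: 48
[1:4]: 42
[2:5]: 28
[3:6]: 34
[4:7]: 25
[5:8]: 39
[6:9]: 31
[7:10]: 39
[8:11]: 34

Max: 48 at [0:3]
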